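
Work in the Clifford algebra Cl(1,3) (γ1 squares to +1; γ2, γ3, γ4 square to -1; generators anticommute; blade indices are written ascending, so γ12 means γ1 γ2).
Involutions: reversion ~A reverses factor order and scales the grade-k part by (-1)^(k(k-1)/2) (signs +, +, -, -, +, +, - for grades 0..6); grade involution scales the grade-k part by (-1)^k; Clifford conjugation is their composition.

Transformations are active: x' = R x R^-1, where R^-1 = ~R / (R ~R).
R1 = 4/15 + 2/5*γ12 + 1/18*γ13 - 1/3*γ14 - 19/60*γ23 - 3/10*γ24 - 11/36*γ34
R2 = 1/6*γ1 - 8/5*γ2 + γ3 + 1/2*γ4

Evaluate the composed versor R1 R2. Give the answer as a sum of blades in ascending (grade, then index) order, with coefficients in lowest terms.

Distribute over the terms of R2 (each basis-blade product reordered to ascending indices, repeated generators contracted through their squares):
R1 (1/6*γ1) = 2/45*γ1 - 1/15*γ2 - 1/108*γ3 + 1/18*γ4 - 19/360*γ123 - 1/20*γ124 - 11/216*γ134
R1 (-8/5*γ2) = 16/25*γ1 - 32/75*γ2 + 38/75*γ3 + 12/25*γ4 + 4/45*γ123 - 8/15*γ124 + 22/45*γ234
R1 (γ3) = -1/18*γ1 + 19/60*γ2 + 4/15*γ3 - 11/36*γ4 + 2/5*γ123 + 1/3*γ134 + 3/10*γ234
R1 (1/2*γ4) = 1/6*γ1 + 3/20*γ2 + 11/72*γ3 + 2/15*γ4 + 1/5*γ124 + 1/36*γ134 - 19/120*γ234
Summing the partial products and collecting blades:
Answer: 179/225*γ1 - 2/75*γ2 + 4951/5400*γ3 + 109/300*γ4 + 157/360*γ123 - 23/60*γ124 + 67/216*γ134 + 227/360*γ234


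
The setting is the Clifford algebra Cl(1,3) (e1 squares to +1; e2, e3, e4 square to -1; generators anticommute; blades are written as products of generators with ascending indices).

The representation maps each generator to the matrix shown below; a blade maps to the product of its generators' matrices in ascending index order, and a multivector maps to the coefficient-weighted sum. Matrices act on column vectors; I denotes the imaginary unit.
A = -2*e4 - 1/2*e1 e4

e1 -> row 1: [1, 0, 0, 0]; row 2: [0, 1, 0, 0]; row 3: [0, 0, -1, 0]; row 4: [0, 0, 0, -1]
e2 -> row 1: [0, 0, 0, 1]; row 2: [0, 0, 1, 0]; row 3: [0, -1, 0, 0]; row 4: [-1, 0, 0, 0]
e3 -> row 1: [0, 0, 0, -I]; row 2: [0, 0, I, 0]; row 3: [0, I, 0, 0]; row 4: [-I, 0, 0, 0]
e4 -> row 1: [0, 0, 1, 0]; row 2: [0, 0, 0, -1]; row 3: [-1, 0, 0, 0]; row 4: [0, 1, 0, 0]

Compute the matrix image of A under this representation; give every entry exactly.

Bivector images (products of the table entries): rho(e1 e4) = rho(e1)rho(e4) = row 1: [0, 0, 1, 0]; row 2: [0, 0, 0, -1]; row 3: [1, 0, 0, 0]; row 4: [0, -1, 0, 0].
M = (-2)*rho(e4) + (-1/2)*rho(e1 e4), summed entrywise:
Answer: row 1: [0, 0, -5/2, 0]; row 2: [0, 0, 0, 5/2]; row 3: [3/2, 0, 0, 0]; row 4: [0, -3/2, 0, 0]


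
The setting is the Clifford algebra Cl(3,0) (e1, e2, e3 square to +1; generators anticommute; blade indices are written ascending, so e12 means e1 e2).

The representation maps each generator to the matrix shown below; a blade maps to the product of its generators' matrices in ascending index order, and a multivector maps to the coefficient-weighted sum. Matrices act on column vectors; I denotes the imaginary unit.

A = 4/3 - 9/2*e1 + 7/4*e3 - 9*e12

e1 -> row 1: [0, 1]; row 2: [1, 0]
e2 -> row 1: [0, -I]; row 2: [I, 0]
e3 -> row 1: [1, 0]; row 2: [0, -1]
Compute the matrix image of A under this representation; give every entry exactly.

Bivector images (products of the table entries): rho(e12) = rho(e1)rho(e2) = row 1: [I, 0]; row 2: [0, -I].
M = (4/3)*1 + (-9/2)*rho(e1) + (7/4)*rho(e3) + (-9)*rho(e12), summed entrywise (1 is the identity matrix):
Answer: row 1: [37/12 - 9*I, -9/2]; row 2: [-9/2, -5/12 + 9*I]


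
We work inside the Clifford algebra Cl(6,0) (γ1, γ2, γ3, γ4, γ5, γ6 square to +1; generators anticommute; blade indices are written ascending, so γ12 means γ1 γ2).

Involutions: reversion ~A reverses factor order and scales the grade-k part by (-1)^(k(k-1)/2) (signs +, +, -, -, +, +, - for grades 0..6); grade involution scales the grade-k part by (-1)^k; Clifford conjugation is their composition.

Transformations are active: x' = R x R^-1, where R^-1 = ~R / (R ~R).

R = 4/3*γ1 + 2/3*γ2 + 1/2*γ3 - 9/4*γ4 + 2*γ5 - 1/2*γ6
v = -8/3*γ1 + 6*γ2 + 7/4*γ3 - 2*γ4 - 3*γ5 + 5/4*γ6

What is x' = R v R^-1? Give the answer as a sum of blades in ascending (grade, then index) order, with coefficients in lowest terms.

~R = 4/3*γ1 + 2/3*γ2 + 1/2*γ3 - 9/4*γ4 + 2*γ5 - 1/2*γ6, and R ~R = 1697/144, so R^-1 = ~R / (1697/144).
R v = -29/36 + 88/9*γ12 + 11/3*γ13 - 26/3*γ14 + 4/3*γ15 + 1/3*γ16 - 11/6*γ23 + 73/6*γ24 - 14*γ25 + 23/6*γ26 + 47/16*γ34 - 5*γ35 + 3/2*γ36 + 43/4*γ45 - 61/16*γ46 + γ56
Answer: 4216/1697*γ1 - 31010/5091*γ2 - 12343/6788*γ3 + 3916/1697*γ4 + 4627/1697*γ5 - 8021/6788*γ6


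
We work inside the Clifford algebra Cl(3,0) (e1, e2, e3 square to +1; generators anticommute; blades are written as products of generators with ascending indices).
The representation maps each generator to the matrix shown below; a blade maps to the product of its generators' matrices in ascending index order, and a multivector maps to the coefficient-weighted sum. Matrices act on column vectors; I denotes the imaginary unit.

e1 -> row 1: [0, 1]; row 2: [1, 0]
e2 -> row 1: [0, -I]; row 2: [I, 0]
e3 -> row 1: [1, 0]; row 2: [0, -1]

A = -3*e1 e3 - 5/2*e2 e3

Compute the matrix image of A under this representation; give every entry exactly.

Bivector images (products of the table entries): rho(e1 e3) = rho(e1)rho(e3) = row 1: [0, -1]; row 2: [1, 0]; rho(e2 e3) = rho(e2)rho(e3) = row 1: [0, I]; row 2: [I, 0].
M = (-3)*rho(e1 e3) + (-5/2)*rho(e2 e3), summed entrywise:
Answer: row 1: [0, 3 - 5*I/2]; row 2: [-3 - 5*I/2, 0]


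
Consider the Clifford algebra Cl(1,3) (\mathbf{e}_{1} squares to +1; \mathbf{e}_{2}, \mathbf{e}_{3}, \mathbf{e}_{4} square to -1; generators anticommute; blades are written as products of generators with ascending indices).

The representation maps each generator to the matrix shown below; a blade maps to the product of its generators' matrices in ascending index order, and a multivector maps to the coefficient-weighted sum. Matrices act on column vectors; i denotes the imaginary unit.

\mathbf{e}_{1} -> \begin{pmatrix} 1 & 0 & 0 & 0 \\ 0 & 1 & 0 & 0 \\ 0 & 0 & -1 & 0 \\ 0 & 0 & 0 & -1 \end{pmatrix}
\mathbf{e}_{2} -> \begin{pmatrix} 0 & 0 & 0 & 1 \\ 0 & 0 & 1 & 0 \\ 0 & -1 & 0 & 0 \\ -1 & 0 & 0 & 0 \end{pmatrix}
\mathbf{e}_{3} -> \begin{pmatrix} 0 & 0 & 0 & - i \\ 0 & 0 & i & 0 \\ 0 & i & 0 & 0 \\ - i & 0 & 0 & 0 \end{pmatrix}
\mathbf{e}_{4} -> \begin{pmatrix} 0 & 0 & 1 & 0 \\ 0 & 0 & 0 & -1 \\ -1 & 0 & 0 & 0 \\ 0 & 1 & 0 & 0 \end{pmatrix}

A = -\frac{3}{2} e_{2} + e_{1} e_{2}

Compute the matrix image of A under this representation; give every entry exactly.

Bivector images (products of the table entries): rho(e_{1} e_{2}) = rho(\mathbf{e}_{1})rho(\mathbf{e}_{2}) = \begin{pmatrix} 0 & 0 & 0 & 1 \\ 0 & 0 & 1 & 0 \\ 0 & 1 & 0 & 0 \\ 1 & 0 & 0 & 0 \end{pmatrix}.
M = (-\frac{3}{2})*rho(e_{2}) + (1)*rho(e_{1} e_{2}), summed entrywise:
Answer: \begin{pmatrix} 0 & 0 & 0 & - \frac{1}{2} \\ 0 & 0 & - \frac{1}{2} & 0 \\ 0 & \frac{5}{2} & 0 & 0 \\ \frac{5}{2} & 0 & 0 & 0 \end{pmatrix}


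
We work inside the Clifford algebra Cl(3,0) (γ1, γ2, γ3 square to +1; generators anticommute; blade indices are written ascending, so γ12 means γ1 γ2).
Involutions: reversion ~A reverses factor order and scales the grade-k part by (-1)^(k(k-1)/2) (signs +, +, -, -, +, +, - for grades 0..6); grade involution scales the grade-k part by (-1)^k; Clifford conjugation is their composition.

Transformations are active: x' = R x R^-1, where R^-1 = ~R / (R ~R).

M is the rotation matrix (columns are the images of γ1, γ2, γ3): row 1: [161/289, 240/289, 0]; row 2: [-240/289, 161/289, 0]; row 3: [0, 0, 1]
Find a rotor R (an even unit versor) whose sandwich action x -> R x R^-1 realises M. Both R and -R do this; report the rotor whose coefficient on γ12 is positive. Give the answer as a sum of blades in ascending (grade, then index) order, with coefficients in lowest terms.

Method: write R = a + b12*γ12 + b13*γ13 + b23*γ23 with a^2 + b12^2 + b13^2 + b23^2 = 1 (so R^-1 = ~R). Expanding the columns R e_j ~R gives tr M = 4a^2 - 1 and, from the antisymmetric part, M21 - M12 = -4a*b12, M13 - M31 = 4a*b13, M32 - M23 = -4a*b23.
Here tr M = 611/289, so a^2 = (1 + tr M)/4 = 225/289 and a = ±15/17. Taking a = 15/17: M21 - M12 = -480/289, M13 - M31 = 0, M32 - M23 = 0, giving b12 = 8/17, b13 = 0, b23 = 0, i.e. R = 15/17 + 8/17*γ12.
Its γ12 coefficient is already positive.
Answer: 15/17 + 8/17*γ12. Note: both R and -R realise this M (trace 611/289); the covering map identifies them, and the γ12-coefficient sign is the tie-breaker.


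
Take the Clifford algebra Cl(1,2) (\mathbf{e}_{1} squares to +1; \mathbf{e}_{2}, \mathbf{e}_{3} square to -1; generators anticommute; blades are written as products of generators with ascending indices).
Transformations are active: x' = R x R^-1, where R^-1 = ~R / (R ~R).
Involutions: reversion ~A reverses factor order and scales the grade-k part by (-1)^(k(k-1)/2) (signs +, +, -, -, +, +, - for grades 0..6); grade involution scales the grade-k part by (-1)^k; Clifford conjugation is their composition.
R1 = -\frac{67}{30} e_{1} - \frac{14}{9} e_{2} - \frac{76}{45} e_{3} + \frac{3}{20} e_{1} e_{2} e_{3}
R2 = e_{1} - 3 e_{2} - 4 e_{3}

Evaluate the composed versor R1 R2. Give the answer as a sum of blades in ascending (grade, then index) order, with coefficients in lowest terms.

Distribute over the terms of R2 (each basis-blade product reordered to ascending indices, repeated generators contracted through their squares):
R1 (e_{1}) = -\frac{67}{30} + \frac{14}{9} e_{1} e_{2} + \frac{76}{45} e_{1} e_{3} + \frac{3}{20} e_{2} e_{3}
R1 (-3 e_{2}) = -\frac{14}{3} + \frac{67}{10} e_{1} e_{2} - \frac{9}{20} e_{1} e_{3} - \frac{76}{15} e_{2} e_{3}
R1 (-4 e_{3}) = -\frac{304}{45} + \frac{3}{5} e_{1} e_{2} + \frac{134}{15} e_{1} e_{3} + \frac{56}{9} e_{2} e_{3}
Summing the partial products and collecting blades:
Answer: -\frac{1229}{90} + \frac{797}{90} e_{1} e_{2} + \frac{1831}{180} e_{1} e_{3} + \frac{47}{36} e_{2} e_{3}


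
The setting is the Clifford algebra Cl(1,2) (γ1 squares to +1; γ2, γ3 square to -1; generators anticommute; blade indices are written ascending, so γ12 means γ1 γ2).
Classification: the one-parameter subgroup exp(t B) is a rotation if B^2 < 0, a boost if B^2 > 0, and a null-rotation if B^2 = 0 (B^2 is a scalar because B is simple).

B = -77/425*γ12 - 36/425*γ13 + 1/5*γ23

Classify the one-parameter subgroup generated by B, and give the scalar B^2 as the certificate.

B^2 term by term: the squares give (-77/425)^2*(γ12)^2 + (-36/425)^2*(γ13)^2 + (1/5)^2*(γ23)^2 = 5929/180625*(+1) + 1296/180625*(+1) + 1/25*(-1) = 0 (each basis 2-blade squares to minus the product of its generators' squares); cross terms between blades sharing an index anticommute and cancel. So B^2 = 0.
Answer: null-rotation, certificate B^2 = 0. The scalar 0 is the complete invariant here: its sign names the subgroup type.


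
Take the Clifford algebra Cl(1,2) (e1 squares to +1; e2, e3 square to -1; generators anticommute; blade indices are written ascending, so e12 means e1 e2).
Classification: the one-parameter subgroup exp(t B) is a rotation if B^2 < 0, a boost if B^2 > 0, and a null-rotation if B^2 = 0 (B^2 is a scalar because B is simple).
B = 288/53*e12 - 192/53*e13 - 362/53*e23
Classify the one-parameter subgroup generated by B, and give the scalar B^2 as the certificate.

B^2 term by term: the squares give (288/53)^2*(e12)^2 + (-192/53)^2*(e13)^2 + (-362/53)^2*(e23)^2 = 82944/2809*(+1) + 36864/2809*(+1) + 131044/2809*(-1) = -4 (each basis 2-blade squares to minus the product of its generators' squares); cross terms between blades sharing an index anticommute and cancel. So B^2 = -4.
Answer: rotation, certificate B^2 = -4. Key observation: B^2 = -4 is a conjugation invariant, so its sign decides the class regardless of the surface form of B.


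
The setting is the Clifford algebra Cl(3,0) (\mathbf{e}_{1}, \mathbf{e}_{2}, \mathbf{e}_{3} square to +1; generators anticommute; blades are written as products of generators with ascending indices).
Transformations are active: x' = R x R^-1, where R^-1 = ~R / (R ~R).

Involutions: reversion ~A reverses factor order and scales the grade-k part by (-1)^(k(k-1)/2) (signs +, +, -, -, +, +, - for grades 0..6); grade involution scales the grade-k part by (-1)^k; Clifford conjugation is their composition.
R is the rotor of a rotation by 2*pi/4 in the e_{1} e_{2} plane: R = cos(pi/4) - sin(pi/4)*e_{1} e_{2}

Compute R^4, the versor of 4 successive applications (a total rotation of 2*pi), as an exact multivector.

Because a rotor carries half the rotation angle, composing 4 copies of this e_{1} e_{2}-plane rotor multiplies the phase: 4*(pi/4) = \pi, hence R^4 = cos(\pi) - sin(\pi)*e_{1} e_{2}.
cos(\pi) = -1 and sin(\pi) = 0, so R^4 = -1. The total rotation 2*pi is 1 full turn, so every vector returns to itself, yet the rotor is -1, on the OTHER sheet of the double cover (an odd number of 2*pi turns).
Answer: -1


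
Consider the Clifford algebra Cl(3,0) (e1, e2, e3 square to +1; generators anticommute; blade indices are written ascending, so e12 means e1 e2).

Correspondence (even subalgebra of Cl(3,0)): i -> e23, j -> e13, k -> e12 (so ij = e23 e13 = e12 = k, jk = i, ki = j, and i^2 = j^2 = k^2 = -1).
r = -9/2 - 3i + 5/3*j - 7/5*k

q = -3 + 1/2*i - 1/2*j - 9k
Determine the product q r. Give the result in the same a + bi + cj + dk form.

In blades: q = -3 - 9*e12 - 1/2*e13 + 1/2*e23, r = -9/2 - 7/5*e12 + 5/3*e13 - 3*e23.
Distribute q over r term by term (generator squares from the signature, products reordered to ascending indices): (-3)*r = 27/2 + 21/5*e12 - 5*e13 + 9*e23; (-9*e12)*r = -63/5 + 81/2*e12 + 27*e13 + 15*e23; (-1/2*e13)*r = 5/6 - 3/2*e12 + 9/4*e13 + 7/10*e23; (1/2*e23)*r = 3/2 + 5/6*e12 + 7/10*e13 - 9/4*e23.
Sum: 97/30 + 1321/30*e12 + 499/20*e13 + 449/20*e23; translating back through the correspondence:
Answer: 97/30 + 449/20*i + 499/20*j + 1321/30*k


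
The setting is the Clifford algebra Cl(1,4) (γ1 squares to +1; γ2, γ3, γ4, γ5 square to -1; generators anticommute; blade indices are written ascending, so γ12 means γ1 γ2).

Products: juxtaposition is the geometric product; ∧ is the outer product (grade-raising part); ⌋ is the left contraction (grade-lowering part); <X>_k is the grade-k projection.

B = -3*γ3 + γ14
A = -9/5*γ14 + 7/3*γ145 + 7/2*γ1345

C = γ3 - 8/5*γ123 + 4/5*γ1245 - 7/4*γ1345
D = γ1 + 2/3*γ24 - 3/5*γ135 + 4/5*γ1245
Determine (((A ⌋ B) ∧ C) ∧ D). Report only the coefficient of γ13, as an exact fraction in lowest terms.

step 1: -9/5
step 2: -9/5*γ3 + 72/25*γ123 - 36/25*γ1245 + 63/20*γ1345
step 3: 9/5*γ13 + 6/5*γ234 - 36/25*γ12345
Answer: 9/5


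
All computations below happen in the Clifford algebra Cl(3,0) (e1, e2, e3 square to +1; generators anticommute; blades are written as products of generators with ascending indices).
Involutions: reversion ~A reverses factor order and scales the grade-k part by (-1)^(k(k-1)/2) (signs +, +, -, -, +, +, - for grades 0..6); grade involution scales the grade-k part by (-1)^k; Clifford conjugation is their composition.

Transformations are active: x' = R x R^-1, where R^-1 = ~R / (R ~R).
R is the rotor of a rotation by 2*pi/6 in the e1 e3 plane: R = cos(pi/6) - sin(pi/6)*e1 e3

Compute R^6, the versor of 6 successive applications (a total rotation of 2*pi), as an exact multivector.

Because a rotor carries half the rotation angle, composing 6 copies of this e1 e3-plane rotor multiplies the phase: 6*(pi/6) = pi, hence R^6 = cos(pi) - sin(pi)*e1 e3.
cos(pi) = -1 and sin(pi) = 0, so R^6 = -1. The total rotation 2*pi is 1 full turn, so every vector returns to itself, yet the rotor is -1, on the OTHER sheet of the double cover (an odd number of 2*pi turns).
Answer: -1


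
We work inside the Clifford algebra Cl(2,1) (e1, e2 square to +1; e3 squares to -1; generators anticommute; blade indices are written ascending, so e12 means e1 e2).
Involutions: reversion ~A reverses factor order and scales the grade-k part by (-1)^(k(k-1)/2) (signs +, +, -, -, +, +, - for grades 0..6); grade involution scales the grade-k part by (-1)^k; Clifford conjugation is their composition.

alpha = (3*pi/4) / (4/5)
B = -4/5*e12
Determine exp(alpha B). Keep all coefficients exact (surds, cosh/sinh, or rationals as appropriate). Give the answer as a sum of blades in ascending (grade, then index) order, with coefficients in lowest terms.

B^2 = (-4/5)^2*(e12)^2 = 16/25*(-1) = -16/25 (a basis 2-blade squares to minus the product of its generators' squares).
B^2 = -16/25 — the series telescopes trigonometrically here: l = 4/5, alpha*l = 3*pi/4, so exp(alpha B) = cos(3*pi/4) + (sin(3*pi/4)/(4/5))*B = -sqrt(2)/2 + (5*sqrt(2)/8)*B.
Answer: -sqrt(2)/2 - sqrt(2)/2*e12


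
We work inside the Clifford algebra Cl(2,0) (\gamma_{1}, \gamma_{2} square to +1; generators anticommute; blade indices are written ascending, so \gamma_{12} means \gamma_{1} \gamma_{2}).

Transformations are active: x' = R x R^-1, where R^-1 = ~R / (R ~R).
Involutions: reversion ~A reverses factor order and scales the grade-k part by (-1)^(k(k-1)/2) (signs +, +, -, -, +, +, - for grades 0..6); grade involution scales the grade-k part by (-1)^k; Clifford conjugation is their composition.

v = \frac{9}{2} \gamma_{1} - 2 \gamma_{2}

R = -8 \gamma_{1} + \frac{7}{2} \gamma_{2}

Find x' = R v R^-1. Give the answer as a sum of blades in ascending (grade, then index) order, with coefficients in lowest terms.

~R = -8 \gamma_{1} + \frac{7}{2} \gamma_{2}, and R ~R = \frac{305}{4}, so R^-1 = ~R / (\frac{305}{4}).
R v = -43 + \frac{1}{4} \gamma_{12}
Answer: \frac{2759}{610} \gamma_{1} - \frac{594}{305} \gamma_{2}


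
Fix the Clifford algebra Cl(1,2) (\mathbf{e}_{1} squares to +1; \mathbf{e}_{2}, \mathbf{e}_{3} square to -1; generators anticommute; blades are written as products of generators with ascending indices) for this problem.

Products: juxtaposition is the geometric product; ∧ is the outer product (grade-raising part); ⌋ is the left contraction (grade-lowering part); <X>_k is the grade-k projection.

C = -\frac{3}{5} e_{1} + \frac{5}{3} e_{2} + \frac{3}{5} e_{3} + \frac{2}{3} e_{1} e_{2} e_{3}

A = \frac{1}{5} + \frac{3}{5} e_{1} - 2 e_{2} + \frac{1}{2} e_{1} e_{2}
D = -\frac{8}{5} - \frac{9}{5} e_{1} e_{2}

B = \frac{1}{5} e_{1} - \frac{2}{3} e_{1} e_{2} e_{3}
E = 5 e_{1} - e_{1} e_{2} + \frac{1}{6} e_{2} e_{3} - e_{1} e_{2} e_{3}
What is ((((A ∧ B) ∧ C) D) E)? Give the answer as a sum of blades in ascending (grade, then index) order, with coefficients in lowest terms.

step 1: \frac{1}{25} e_{1} + \frac{2}{5} e_{1} e_{2} - \frac{2}{15} e_{1} e_{2} e_{3}
step 2: \frac{1}{15} e_{1} e_{2} + \frac{3}{125} e_{1} e_{3} + \frac{6}{25} e_{1} e_{2} e_{3}
step 3: -\frac{3}{25} - \frac{54}{125} e_{3} - \frac{8}{75} e_{1} e_{2} - \frac{24}{625} e_{1} e_{3} - \frac{27}{625} e_{2} e_{3} - \frac{48}{125} e_{1} e_{2} e_{3}
step 4: -\frac{1013}{3750} - \frac{362}{625} e_{1} + \frac{793}{1875} e_{2} + \frac{256}{375} e_{3} - \frac{199}{625} e_{1} e_{2} + \frac{12493}{5625} e_{1} e_{3} - \frac{2377}{1250} e_{2} e_{3} + \frac{42}{125} e_{1} e_{2} e_{3}
Answer: -\frac{1013}{3750} - \frac{362}{625} e_{1} + \frac{793}{1875} e_{2} + \frac{256}{375} e_{3} - \frac{199}{625} e_{1} e_{2} + \frac{12493}{5625} e_{1} e_{3} - \frac{2377}{1250} e_{2} e_{3} + \frac{42}{125} e_{1} e_{2} e_{3}


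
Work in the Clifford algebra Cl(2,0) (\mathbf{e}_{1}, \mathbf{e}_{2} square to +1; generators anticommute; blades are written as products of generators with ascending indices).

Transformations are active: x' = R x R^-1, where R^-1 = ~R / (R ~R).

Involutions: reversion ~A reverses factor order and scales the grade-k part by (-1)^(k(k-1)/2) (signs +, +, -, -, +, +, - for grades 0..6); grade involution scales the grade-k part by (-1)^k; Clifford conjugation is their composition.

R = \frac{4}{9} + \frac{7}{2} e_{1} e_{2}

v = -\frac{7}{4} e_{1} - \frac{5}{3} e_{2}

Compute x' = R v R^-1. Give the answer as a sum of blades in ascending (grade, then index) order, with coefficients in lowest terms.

~R = \frac{4}{9} - \frac{7}{2} e_{1} e_{2}, and R ~R = \frac{4033}{324}, so R^-1 = ~R / (\frac{4033}{324}).
R v = -\frac{119}{18} e_{1} + \frac{1163}{216} e_{2}
Answer: \frac{20615}{16132} e_{1} + \frac{24817}{12099} e_{2}


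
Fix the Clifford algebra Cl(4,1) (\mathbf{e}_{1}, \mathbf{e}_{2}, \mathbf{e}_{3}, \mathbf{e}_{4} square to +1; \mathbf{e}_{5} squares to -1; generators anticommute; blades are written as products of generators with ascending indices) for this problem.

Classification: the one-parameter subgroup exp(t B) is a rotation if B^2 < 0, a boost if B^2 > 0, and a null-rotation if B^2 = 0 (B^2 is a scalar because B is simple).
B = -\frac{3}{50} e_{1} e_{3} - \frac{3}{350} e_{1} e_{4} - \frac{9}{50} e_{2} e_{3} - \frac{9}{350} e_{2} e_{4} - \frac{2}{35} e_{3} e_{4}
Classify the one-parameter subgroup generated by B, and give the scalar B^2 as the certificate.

B^2 term by term: the squares give (-\frac{3}{50})^2*(e_{1} e_{3})^2 + (-\frac{3}{350})^2*(e_{1} e_{4})^2 + (-\frac{9}{50})^2*(e_{2} e_{3})^2 + (-\frac{9}{350})^2*(e_{2} e_{4})^2 + (-\frac{2}{35})^2*(e_{3} e_{4})^2 = \frac{9}{2500}*(-1) + \frac{9}{122500}*(-1) + \frac{81}{2500}*(-1) + \frac{81}{122500}*(-1) + \frac{4}{1225}*(-1) = -\frac{1}{25} (each basis 2-blade squares to minus the product of its generators' squares); cross terms between blades sharing an index anticommute and cancel; the commuting (index-disjoint) pairs give grade-4 terms 2*c*c'*(blade product), which cancel blade by blade — e_{1} e_{2} e_{3} e_{4}: -\frac{27}{8750} + \frac{27}{8750} = 0 — confirming B is simple. So B^2 = -\frac{1}{25}.
Answer: rotation, certificate B^2 = -\frac{1}{25}. Why this suffices: the scalar -\frac{1}{25} survives any versor conjugation, so its sign alone determines the class however B is presented.


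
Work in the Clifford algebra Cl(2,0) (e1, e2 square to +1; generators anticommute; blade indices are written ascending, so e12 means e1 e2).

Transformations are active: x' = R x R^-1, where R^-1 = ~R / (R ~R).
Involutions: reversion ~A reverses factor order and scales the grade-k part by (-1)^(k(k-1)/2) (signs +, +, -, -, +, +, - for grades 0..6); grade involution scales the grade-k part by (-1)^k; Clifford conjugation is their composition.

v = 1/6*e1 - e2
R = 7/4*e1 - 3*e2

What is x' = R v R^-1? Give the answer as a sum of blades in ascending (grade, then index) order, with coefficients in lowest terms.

~R = 7/4*e1 - 3*e2, and R ~R = 193/16, so R^-1 = ~R / (193/16).
R v = 79/24 - 5/4*e12
Answer: 913/1158*e1 - 123/193*e2


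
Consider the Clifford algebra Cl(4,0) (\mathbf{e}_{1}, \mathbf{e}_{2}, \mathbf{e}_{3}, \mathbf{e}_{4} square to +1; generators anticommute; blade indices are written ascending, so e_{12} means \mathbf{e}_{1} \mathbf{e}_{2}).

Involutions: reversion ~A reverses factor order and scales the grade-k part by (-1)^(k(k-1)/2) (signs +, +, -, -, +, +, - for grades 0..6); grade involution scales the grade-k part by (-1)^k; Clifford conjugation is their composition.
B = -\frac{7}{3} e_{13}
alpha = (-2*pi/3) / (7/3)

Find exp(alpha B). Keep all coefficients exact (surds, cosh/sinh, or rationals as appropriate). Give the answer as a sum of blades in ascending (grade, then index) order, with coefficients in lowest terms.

B^2 = (-\frac{7}{3})^2*(e_{13})^2 = \frac{49}{9}*(-1) = -\frac{49}{9} (a basis 2-blade squares to minus the product of its generators' squares).
B^2 = -\frac{49}{9} — since the square is negative, the closed form is circular: l = \frac{7}{3}, alpha*l = - \frac{2 \pi}{3}, so exp(alpha B) = cos(- \frac{2 \pi}{3}) + (sin(- \frac{2 \pi}{3})/(\frac{7}{3}))*B = - \frac{1}{2} + (- \frac{3 \sqrt{3}}{14})*B.
Answer: - \frac{1}{2} + \frac{\sqrt{3}}{2} e_{13}


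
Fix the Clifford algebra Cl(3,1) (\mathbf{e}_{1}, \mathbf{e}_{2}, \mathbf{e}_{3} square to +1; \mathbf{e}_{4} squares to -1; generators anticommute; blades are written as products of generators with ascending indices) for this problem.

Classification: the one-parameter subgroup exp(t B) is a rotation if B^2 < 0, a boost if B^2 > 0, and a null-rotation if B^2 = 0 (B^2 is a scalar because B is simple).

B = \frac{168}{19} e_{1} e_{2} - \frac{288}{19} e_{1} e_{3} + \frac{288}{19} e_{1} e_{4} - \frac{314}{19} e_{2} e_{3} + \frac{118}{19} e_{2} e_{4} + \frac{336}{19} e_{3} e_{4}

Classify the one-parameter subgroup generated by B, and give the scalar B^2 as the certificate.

B^2 term by term: the squares give (\frac{168}{19})^2*(e_{1} e_{2})^2 + (-\frac{288}{19})^2*(e_{1} e_{3})^2 + (\frac{288}{19})^2*(e_{1} e_{4})^2 + (-\frac{314}{19})^2*(e_{2} e_{3})^2 + (\frac{118}{19})^2*(e_{2} e_{4})^2 + (\frac{336}{19})^2*(e_{3} e_{4})^2 = \frac{28224}{361}*(-1) + \frac{82944}{361}*(-1) + \frac{82944}{361}*(+1) + \frac{98596}{361}*(-1) + \frac{13924}{361}*(+1) + \frac{112896}{361}*(+1) = 0 (each basis 2-blade squares to minus the product of its generators' squares); cross terms between blades sharing an index anticommute and cancel; the commuting (index-disjoint) pairs give grade-4 terms 2*c*c'*(blade product), which cancel blade by blade — e_{1} e_{2} e_{3} e_{4}: \frac{112896}{361} + \frac{67968}{361} - \frac{180864}{361} = 0 — confirming B is simple. So B^2 = 0.
Answer: null-rotation, certificate B^2 = 0. B^2 = 0 is basis-independent, so its sign is the whole story.


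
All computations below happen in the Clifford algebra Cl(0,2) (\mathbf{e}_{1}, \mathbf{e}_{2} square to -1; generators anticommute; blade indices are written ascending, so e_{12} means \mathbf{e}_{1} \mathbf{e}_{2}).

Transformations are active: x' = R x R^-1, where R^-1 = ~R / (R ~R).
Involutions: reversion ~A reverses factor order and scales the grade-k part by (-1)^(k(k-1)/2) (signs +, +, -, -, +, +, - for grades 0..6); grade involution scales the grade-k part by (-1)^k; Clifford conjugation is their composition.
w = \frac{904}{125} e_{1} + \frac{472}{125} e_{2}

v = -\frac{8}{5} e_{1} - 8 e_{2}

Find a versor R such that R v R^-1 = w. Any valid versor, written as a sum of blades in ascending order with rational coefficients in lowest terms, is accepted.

Take R = v + w = \frac{704}{125} e_{1} - \frac{528}{125} e_{2}. Because q(v) = q(w) = -\frac{1664}{25}, conjugation by R sends v exactly to w.
Answer: \frac{704}{125} e_{1} - \frac{528}{125} e_{2}


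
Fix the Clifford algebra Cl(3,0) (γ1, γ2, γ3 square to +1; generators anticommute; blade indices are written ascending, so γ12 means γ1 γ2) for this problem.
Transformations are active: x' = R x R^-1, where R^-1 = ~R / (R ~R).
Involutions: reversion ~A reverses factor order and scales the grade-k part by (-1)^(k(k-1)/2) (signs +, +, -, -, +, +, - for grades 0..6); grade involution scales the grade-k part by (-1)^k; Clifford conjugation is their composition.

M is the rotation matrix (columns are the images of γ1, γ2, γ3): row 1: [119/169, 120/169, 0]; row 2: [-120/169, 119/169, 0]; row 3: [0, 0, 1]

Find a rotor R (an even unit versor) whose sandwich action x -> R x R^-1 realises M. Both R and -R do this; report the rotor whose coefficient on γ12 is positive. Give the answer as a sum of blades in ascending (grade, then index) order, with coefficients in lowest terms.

Method: write R = a + b12*γ12 + b13*γ13 + b23*γ23 with a^2 + b12^2 + b13^2 + b23^2 = 1 (so R^-1 = ~R). Expanding the columns R e_j ~R gives tr M = 4a^2 - 1 and, from the antisymmetric part, M21 - M12 = -4a*b12, M13 - M31 = 4a*b13, M32 - M23 = -4a*b23.
Here tr M = 407/169, so a^2 = (1 + tr M)/4 = 144/169 and a = ±12/13. Taking a = 12/13: M21 - M12 = -240/169, M13 - M31 = 0, M32 - M23 = 0, giving b12 = 5/13, b13 = 0, b23 = 0, i.e. R = 12/13 + 5/13*γ12.
Its γ12 coefficient is already positive.
Answer: 12/13 + 5/13*γ12. Uniqueness: Spin(3) -> SO(3) maps R and -R to the same rotation of trace 407/169; fixing the sign of the γ12 coefficient removes the ambiguity.


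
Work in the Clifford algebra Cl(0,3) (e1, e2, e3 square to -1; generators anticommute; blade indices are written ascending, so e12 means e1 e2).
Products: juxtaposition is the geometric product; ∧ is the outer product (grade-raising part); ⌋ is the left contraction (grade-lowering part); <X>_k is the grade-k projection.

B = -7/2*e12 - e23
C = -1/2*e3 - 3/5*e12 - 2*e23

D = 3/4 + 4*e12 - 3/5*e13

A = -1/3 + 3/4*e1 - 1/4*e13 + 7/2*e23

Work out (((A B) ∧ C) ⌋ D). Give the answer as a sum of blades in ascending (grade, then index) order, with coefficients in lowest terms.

step 1: 7/2 + 21/8*e2 + 17/12*e12 - 49/4*e13 - 13/24*e23 - 3/4*e123
step 2: -7/4*e3 - 21/10*e12 - 133/16*e23 - 17/24*e123
step 3: 42/5 + 21/20*e1
Answer: 42/5 + 21/20*e1


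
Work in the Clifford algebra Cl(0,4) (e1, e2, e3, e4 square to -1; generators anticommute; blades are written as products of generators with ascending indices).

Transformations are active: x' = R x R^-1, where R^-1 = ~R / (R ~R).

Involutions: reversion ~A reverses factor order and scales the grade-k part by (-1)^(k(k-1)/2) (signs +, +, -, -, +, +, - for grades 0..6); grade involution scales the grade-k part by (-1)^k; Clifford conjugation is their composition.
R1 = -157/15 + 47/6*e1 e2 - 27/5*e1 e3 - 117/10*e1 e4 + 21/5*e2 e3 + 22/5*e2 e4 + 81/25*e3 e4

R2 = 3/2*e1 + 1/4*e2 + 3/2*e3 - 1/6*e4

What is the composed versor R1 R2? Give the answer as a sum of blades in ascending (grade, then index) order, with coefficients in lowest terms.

Distribute over the terms of R2 (each basis-blade product reordered to ascending indices, repeated generators contracted through their squares):
R1 (3/2*e1) = -157/10*e1 + 47/4*e2 - 81/10*e3 - 351/20*e4 + 63/10*e1 e2 e3 + 33/5*e1 e2 e4 + 243/50*e1 e3 e4
R1 (1/4*e2) = -47/24*e1 - 157/60*e2 + 21/20*e3 + 11/10*e4 + 27/20*e1 e2 e3 + 117/40*e1 e2 e4 + 81/100*e2 e3 e4
R1 (3/2*e3) = 81/10*e1 - 63/10*e2 - 157/10*e3 + 243/50*e4 + 47/4*e1 e2 e3 + 351/20*e1 e3 e4 - 33/5*e2 e3 e4
R1 (-1/6*e4) = -39/20*e1 + 11/15*e2 + 27/50*e3 + 157/90*e4 - 47/36*e1 e2 e4 + 9/10*e1 e3 e4 - 7/10*e2 e3 e4
Summing the partial products and collecting blades:
Answer: -1381/120*e1 + 107/30*e2 - 2221/100*e3 - 8861/900*e4 + 97/5*e1 e2 e3 + 2959/360*e1 e2 e4 + 2331/100*e1 e3 e4 - 649/100*e2 e3 e4


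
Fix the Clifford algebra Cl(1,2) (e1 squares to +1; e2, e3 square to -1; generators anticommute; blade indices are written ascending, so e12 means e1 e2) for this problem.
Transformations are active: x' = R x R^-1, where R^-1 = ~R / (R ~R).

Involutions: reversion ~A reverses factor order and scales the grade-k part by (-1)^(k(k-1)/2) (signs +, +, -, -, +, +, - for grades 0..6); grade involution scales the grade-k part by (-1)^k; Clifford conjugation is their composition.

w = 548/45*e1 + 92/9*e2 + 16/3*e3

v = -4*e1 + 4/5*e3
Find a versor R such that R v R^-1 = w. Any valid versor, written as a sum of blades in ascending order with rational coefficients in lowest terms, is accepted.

The midline construction: v and w both square to 384/25, so reflecting in their sum 368/45*e1 + 92/9*e2 + 92/15*e3 exchanges them.
Answer: 368/45*e1 + 92/9*e2 + 92/15*e3


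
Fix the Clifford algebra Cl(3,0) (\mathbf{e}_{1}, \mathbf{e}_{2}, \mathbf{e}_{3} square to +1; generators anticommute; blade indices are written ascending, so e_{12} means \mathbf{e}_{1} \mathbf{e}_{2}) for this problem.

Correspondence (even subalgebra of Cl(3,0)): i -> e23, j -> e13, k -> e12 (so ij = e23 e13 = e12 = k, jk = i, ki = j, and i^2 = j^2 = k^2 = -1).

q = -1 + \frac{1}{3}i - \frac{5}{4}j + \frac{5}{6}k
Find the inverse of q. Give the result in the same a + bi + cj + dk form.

In blades: q = -1 + \frac{5}{6} e_{12} - \frac{5}{4} e_{13} + \frac{1}{3} e_{23}.
With qbar = -1 - \frac{5}{6} e_{12} + \frac{5}{4} e_{13} - \frac{1}{3} e_{23} (scalar fixed, mapped units negated), q qbar = \frac{485}{144} (the sum of squared coefficients), so q^-1 = qbar / (\frac{485}{144}) = -\frac{144}{485} - \frac{24}{97} e_{12} + \frac{36}{97} e_{13} - \frac{48}{485} e_{23}; translating back:
Answer: -\frac{144}{485} - \frac{48}{485}i + \frac{36}{97}j - \frac{24}{97}k


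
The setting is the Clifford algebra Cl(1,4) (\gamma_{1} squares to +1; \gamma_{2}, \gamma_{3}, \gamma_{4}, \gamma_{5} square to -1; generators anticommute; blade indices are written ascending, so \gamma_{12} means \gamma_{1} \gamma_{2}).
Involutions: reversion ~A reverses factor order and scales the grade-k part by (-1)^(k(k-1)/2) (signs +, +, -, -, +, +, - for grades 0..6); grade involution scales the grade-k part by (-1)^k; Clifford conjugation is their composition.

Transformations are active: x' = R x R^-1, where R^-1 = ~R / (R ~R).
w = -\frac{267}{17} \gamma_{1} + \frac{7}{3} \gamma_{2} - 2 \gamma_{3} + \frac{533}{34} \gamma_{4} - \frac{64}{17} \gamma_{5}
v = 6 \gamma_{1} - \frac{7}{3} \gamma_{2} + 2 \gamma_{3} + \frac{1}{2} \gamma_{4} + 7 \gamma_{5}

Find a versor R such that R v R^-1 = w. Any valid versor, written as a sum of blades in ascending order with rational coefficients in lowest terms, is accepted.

Why this works: both vectors square to -\frac{817}{36}, so q(v) = q(w) and R = v + w = -\frac{165}{17} \gamma_{1} + \frac{275}{17} \gamma_{4} + \frac{55}{17} \gamma_{5} carries v to w — its own direction survives, the complement (v - w)/2 flips.
Answer: -\frac{165}{17} \gamma_{1} + \frac{275}{17} \gamma_{4} + \frac{55}{17} \gamma_{5}


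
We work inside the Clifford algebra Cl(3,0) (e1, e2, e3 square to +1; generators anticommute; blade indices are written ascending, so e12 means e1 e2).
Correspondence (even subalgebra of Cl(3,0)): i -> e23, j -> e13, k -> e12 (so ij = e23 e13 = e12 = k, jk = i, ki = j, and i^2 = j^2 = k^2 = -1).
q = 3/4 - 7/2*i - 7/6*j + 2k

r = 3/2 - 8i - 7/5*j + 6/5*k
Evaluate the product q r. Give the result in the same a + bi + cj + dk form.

In blades: q = 3/4 + 2*e12 - 7/6*e13 - 7/2*e23, r = 3/2 + 6/5*e12 - 7/5*e13 - 8*e23.
Distribute q over r term by term (generator squares from the signature, products reordered to ascending indices): (3/4)*r = 9/8 + 9/10*e12 - 21/20*e13 - 6*e23; (2*e12)*r = -12/5 + 3*e12 - 16*e13 + 14/5*e23; (-7/6*e13)*r = -49/30 - 28/3*e12 - 7/4*e13 - 7/5*e23; (-7/2*e23)*r = -28 + 49/10*e12 + 21/5*e13 - 21/4*e23.
Sum: -3709/120 - 8/15*e12 - 73/5*e13 - 197/20*e23; translating back through the correspondence:
Answer: -3709/120 - 197/20*i - 73/5*j - 8/15*k


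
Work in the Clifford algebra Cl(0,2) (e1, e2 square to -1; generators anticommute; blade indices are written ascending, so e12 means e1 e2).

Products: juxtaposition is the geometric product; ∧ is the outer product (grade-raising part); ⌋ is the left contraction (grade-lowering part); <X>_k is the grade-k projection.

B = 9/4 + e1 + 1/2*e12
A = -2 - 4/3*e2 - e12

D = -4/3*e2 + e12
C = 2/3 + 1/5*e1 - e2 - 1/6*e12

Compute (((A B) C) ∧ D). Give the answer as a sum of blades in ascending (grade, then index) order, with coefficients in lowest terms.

step 1: -4 - 8/3*e1 - 4*e2 - 23/12*e12
step 2: -2323/360 - 689/180*e1 + 91/180*e2 + 257/90*e12
step 3: 2323/270*e2 - 1457/1080*e12
Answer: 2323/270*e2 - 1457/1080*e12


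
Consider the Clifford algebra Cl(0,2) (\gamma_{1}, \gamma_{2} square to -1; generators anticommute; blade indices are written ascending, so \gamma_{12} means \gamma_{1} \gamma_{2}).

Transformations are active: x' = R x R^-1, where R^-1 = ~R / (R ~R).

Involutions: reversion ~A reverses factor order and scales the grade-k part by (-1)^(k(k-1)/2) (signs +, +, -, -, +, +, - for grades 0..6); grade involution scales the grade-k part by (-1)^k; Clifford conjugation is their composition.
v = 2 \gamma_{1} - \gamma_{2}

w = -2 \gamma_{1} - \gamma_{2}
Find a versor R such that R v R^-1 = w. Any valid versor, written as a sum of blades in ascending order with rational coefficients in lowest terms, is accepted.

R = v + w = -2 \gamma_{2} works: the equal norms (-5) guarantee its sandwich swaps v into w.
Answer: -2 \gamma_{2}


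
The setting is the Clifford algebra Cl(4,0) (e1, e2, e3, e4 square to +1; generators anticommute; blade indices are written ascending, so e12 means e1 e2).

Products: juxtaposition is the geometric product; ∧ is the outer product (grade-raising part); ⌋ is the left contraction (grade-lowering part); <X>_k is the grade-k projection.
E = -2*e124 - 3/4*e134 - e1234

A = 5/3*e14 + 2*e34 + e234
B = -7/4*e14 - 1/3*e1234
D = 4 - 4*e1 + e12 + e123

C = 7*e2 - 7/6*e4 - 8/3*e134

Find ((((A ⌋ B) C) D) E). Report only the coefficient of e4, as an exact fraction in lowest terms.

step 1: 35/12 - 1/3*e1 + 2/3*e12 + 5/9*e23
step 2: 14/3*e1 + 245/12*e2 - 35/9*e3 - 245/72*e4 - 7/3*e12 + 7/18*e14 + 8/9*e34 - 61/27*e124 - 70/9*e134 + 61/54*e234
step 3: -49/3 - 7/4*e1 + 77*e2 - 119/9*e3 - 529/54*e4 + 616/9*e12 - 1295/36*e13 - 295/27*e14 + 14/3*e23 + 929/54*e24 + 875/27*e34 - 35/9*e123 - 2879/216*e124 - 1933/54*e134 - 197/54*e234 + 1903/216*e1234
step 4: -3365/54 + 2245/36*e1 - 1973/96*e2 + 8455/216*e3 + 5089/48*e4 + 3941/72*e12 - 1235/72*e13 + 595/4*e14 + 14593/288*e23 + 763/18*e24 + 2975/48*e34 - 1481/24*e123 + 763/18*e124 + 1183/12*e134 + 4501/36*e234 + 3619/36*e1234
Answer: 5089/48


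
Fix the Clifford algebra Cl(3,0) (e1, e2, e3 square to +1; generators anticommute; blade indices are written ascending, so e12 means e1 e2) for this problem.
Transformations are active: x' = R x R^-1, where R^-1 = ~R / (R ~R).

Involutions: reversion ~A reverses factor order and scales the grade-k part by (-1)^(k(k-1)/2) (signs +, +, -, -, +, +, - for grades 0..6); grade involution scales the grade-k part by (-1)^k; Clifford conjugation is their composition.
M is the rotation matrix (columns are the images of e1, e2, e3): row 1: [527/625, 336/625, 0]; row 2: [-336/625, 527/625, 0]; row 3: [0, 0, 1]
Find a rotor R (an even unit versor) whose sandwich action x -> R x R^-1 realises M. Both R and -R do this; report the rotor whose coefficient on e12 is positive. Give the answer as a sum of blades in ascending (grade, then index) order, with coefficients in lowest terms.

Method: write R = a + b12*e12 + b13*e13 + b23*e23 with a^2 + b12^2 + b13^2 + b23^2 = 1 (so R^-1 = ~R). Expanding the columns R e_j ~R gives tr M = 4a^2 - 1 and, from the antisymmetric part, M21 - M12 = -4a*b12, M13 - M31 = 4a*b13, M32 - M23 = -4a*b23.
Here tr M = 1679/625, so a^2 = (1 + tr M)/4 = 576/625 and a = ±24/25. Taking a = 24/25: M21 - M12 = -672/625, M13 - M31 = 0, M32 - M23 = 0, giving b12 = 7/25, b13 = 0, b23 = 0, i.e. R = 24/25 + 7/25*e12.
Its e12 coefficient is already positive.
Answer: 24/25 + 7/25*e12. Uniqueness: Spin(3) -> SO(3) maps R and -R to the same rotation of trace 1679/625; fixing the sign of the e12 coefficient removes the ambiguity.


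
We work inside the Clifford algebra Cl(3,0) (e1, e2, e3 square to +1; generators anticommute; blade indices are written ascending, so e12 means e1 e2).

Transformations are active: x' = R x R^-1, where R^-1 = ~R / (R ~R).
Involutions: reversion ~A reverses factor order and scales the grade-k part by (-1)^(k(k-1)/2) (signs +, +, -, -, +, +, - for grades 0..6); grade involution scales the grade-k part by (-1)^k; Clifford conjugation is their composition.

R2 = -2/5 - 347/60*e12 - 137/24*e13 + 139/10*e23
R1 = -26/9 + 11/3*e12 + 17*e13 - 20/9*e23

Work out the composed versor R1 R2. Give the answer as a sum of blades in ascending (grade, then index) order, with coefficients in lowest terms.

Distribute over the terms of R1 (each basis-blade product reordered to ascending indices, repeated generators contracted through their squares):
(-26/9) R2 = 52/45 + 4511/270*e12 + 1781/108*e13 - 1807/45*e23
(11/3*e12) R2 = 3817/180 - 22/15*e12 + 1529/30*e13 + 1507/72*e23
(17*e13) R2 = 2329/24 - 2363/10*e12 - 34/5*e13 - 5899/60*e23
(-20/9*e23) R2 = 278/9 + 685/54*e12 - 347/27*e13 + 8/9*e23
Summing the partial products and collecting blades:
Answer: 3607/24 - 56261/270*e12 + 1721/36*e13 - 8399/72*e23


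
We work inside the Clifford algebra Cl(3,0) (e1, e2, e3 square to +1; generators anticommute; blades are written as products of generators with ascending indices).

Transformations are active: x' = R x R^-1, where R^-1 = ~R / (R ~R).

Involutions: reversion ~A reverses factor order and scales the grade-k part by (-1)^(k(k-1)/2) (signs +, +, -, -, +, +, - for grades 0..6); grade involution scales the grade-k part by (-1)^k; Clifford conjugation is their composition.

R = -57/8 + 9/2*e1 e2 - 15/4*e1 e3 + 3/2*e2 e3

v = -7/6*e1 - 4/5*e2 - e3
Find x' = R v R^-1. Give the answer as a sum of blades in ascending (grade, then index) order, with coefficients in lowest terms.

~R = -57/8 - 9/2*e1 e2 + 15/4*e1 e3 - 3/2*e2 e3, and R ~R = 5589/64, so R^-1 = ~R / (5589/64).
R v = 677/80*e1 + 189/20*e2 + 79/20*e3 - 37/4*e1 e2 e3
Answer: -9911/18630*e1 - 14312/9315*e2 - 5569/9315*e3
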